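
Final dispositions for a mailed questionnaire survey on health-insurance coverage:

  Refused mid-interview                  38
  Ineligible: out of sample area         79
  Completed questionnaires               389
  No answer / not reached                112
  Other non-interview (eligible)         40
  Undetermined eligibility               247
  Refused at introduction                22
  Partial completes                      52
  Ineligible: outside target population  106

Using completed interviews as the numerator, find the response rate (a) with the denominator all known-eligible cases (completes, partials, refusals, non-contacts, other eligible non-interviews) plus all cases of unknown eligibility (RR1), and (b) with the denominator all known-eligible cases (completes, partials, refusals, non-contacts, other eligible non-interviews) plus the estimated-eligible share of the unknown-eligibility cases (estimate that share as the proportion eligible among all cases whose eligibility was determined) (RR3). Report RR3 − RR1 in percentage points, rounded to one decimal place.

2.8

Refusal or break-off = 22 + 38 = 60
Out of scope = 106 + 79 = 185
Top: 389
Denom: 389 + 52 + 60 + 112 + 40 + 247 = 900
RR1 = 389 / 900 = 0.4322
Eligible (known): 389 + 52 + 60 + 112 + 40 = 653
e = 653 / (653 + 185) = 653 / 838 = 0.7792
e × U: 0.7792 × 247 = 192.46
Denom: 653 + 192.46 = 845.46
RR3 = 389 / 845.46 = 0.4601
Difference = 46.01 − 43.22 = 2.79 percentage points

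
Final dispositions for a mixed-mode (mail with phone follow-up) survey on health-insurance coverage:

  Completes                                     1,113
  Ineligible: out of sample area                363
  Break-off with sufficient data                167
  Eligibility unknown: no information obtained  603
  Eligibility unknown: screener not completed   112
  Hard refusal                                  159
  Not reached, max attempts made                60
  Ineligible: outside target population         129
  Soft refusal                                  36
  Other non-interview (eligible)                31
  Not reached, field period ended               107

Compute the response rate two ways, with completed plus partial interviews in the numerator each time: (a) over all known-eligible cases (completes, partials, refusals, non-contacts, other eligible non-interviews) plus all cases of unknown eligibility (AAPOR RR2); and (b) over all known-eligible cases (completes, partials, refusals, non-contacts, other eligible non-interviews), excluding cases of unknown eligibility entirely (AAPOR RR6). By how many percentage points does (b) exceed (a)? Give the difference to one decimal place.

22.9

Refusal or break-off = 159 + 36 = 195
No contact after all attempts = 107 + 60 = 167
Unknown if eligible = 112 + 603 = 715
Not eligible = 129 + 363 = 492
Top → 1113 + 167 = 1280
Denom → 1113 + 167 + 195 + 167 + 31 + 715 = 2388
RR2 = 1280 / 2388 = 0.5360
Denom → 1113 + 167 + 195 + 167 + 31 = 1673
RR6 = 1280 / 1673 = 0.7651
Difference = 76.51 − 53.60 = 22.91 percentage points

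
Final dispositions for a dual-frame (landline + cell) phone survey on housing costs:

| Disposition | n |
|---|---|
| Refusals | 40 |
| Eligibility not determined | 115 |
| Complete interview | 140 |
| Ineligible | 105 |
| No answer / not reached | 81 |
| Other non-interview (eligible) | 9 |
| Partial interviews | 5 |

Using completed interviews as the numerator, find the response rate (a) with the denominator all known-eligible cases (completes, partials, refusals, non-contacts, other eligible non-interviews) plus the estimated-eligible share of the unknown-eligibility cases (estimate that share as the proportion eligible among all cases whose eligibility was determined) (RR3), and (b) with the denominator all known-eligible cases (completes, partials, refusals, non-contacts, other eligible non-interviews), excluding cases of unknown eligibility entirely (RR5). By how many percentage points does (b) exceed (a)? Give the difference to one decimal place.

11.8

Num = 140
Eligible (known) = 140 + 5 + 40 + 81 + 9 = 275
e = 275 / (275 + 105) = 275 / 380 = 0.7237
Estimated eligible among unknowns = 0.7237 × 115 = 83.23
Base = 275 + 83.23 = 358.23
RR3 = 140 / 358.23 = 0.3908
Base = 140 + 5 + 40 + 81 + 9 = 275
RR5 = 140 / 275 = 0.5091
Difference = 50.91 − 39.08 = 11.83 percentage points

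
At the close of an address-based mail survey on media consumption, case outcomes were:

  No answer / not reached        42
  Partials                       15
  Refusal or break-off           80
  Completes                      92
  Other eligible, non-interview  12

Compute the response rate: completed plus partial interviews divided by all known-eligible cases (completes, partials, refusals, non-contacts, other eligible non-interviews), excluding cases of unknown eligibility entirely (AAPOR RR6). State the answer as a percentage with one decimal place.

Num: 92 + 15 = 107
Denominator: 92 + 15 + 80 + 42 + 12 = 241
RR6 = 107 / 241 = 0.4440

44.4%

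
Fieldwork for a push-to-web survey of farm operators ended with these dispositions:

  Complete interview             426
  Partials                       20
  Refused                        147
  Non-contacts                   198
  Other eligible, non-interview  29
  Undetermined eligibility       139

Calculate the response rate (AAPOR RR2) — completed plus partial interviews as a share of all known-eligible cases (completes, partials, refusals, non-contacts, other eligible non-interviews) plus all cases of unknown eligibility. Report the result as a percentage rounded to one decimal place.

46.5%

Top = 426 + 20 = 446
Denominator = 426 + 20 + 147 + 198 + 29 + 139 = 959
RR2 = 446 / 959 = 0.4651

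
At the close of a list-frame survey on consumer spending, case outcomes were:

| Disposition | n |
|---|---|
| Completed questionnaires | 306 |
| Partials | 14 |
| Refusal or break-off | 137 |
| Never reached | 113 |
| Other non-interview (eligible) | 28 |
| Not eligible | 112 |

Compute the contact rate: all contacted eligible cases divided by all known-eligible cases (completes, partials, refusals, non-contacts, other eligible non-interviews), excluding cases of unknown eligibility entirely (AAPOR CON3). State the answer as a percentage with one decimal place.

81.1%

Num: 306 + 14 + 137 + 28 = 485
Denom: 306 + 14 + 137 + 113 + 28 = 598
CON3 = 485 / 598 = 0.8110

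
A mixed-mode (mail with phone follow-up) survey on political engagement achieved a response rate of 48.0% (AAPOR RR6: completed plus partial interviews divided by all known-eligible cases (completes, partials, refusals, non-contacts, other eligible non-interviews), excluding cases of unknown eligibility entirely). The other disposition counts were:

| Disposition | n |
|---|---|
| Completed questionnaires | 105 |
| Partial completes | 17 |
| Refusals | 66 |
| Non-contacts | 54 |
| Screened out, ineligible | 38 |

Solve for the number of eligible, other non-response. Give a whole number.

Num = 105 + 17 = 122
RR6 = 122 / D = 0.480
D = 122 / 0.480 = 254.2
Rest of base = 242
eligible, other non-response = 254.2 − 242 ≈ 12

12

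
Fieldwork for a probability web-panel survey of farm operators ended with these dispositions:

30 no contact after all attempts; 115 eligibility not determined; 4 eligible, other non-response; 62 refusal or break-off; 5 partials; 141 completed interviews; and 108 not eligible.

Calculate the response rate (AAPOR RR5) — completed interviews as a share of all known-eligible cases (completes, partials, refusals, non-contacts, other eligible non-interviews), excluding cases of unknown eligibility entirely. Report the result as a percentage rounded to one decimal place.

58.3%

Top → 141
Base → 141 + 5 + 62 + 30 + 4 = 242
RR5 = 141 / 242 = 0.5826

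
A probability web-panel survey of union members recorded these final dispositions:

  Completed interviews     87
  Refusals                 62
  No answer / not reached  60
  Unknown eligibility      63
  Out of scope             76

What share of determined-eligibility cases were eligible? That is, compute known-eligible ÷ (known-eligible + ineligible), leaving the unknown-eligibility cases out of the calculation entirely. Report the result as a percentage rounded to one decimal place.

73.3%

Determined eligible → 87 + 62 + 60 = 209
e = 209 / (209 + 76) = 209 / 285 = 0.7333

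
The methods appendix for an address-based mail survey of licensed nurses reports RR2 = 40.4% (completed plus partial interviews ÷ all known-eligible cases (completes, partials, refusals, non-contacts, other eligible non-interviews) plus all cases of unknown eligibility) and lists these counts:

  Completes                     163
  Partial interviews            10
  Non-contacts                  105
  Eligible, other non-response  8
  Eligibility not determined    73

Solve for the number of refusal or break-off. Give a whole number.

69

Num → 163 + 10 = 173
RR2 = 173 / D = 0.404
D = 173 / 0.404 = 428.2
Remaining denominator categories sum to 359
refusal or break-off = 428.2 − 359 ≈ 69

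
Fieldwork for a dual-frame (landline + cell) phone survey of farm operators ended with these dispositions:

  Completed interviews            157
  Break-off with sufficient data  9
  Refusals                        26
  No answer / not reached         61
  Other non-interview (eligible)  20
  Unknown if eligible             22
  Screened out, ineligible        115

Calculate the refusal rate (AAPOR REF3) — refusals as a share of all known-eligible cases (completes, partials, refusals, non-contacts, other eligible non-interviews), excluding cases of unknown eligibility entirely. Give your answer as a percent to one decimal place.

9.5%

Num → 26
Base → 157 + 9 + 26 + 61 + 20 = 273
REF3 = 26 / 273 = 0.0952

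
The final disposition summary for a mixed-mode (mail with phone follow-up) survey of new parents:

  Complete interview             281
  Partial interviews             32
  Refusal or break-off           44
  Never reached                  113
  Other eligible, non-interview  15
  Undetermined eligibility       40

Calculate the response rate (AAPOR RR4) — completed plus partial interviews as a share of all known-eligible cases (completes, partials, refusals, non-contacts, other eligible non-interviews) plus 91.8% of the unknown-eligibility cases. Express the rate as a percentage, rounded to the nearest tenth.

Numerator = 281 + 32 = 313
Known eligible = 281 + 32 + 44 + 113 + 15 = 485
Estimated eligible among unknowns = 0.9180 × 40 = 36.72
Base = 485 + 36.72 = 521.72
RR4 = 313 / 521.72 = 0.5999

60.0%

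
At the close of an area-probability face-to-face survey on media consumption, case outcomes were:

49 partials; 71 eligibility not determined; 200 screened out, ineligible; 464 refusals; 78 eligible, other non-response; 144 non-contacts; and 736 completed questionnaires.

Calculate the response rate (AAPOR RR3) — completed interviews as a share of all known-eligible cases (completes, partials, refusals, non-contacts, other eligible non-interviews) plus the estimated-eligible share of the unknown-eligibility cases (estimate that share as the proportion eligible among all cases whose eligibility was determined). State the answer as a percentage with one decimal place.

Num = 736
Known eligible = 736 + 49 + 464 + 144 + 78 = 1471
e = 1471 / (1471 + 200) = 1471 / 1671 = 0.8803
e × U = 0.8803 × 71 = 62.50
Denom = 1471 + 62.50 = 1533.50
RR3 = 736 / 1533.50 = 0.4799

48.0%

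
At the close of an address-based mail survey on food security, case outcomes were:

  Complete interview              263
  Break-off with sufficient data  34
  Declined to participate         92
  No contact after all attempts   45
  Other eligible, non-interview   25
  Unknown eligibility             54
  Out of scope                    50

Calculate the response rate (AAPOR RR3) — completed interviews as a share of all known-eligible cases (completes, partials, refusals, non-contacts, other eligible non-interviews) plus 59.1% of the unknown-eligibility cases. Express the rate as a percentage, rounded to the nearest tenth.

53.6%

Num = 263
Known eligible = 263 + 34 + 92 + 45 + 25 = 459
e × U = 0.5910 × 54 = 31.91
Base = 459 + 31.91 = 490.91
RR3 = 263 / 490.91 = 0.5357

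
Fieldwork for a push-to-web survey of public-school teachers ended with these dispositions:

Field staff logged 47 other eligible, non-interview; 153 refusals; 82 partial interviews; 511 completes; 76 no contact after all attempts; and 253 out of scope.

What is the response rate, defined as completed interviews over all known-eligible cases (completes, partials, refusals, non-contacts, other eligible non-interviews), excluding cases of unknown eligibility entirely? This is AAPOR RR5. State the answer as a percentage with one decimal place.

Numerator → 511
Base → 511 + 82 + 153 + 76 + 47 = 869
RR5 = 511 / 869 = 0.5880

58.8%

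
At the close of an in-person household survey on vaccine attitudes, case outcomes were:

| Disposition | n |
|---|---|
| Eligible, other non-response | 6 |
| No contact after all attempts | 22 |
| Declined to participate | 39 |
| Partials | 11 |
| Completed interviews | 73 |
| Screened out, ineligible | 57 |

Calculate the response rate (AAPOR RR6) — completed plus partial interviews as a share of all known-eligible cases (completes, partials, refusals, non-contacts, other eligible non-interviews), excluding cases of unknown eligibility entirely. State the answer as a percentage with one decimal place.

Num → 73 + 11 = 84
Denominator → 73 + 11 + 39 + 22 + 6 = 151
RR6 = 84 / 151 = 0.5563

55.6%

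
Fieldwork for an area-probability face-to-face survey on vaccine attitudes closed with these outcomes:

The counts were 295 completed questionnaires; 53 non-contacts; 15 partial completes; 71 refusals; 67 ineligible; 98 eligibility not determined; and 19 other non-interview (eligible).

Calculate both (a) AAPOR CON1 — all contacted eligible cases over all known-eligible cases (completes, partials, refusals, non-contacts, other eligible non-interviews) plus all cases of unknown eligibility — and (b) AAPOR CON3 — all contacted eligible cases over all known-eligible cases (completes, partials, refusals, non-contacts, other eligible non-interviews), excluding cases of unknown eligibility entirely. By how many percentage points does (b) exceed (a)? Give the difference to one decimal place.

Top = 295 + 15 + 71 + 19 = 400
Denominator = 295 + 15 + 71 + 53 + 19 + 98 = 551
CON1 = 400 / 551 = 0.7260
Denominator = 295 + 15 + 71 + 53 + 19 = 453
CON3 = 400 / 453 = 0.8830
Difference = 88.30 − 72.60 = 15.70 percentage points

15.7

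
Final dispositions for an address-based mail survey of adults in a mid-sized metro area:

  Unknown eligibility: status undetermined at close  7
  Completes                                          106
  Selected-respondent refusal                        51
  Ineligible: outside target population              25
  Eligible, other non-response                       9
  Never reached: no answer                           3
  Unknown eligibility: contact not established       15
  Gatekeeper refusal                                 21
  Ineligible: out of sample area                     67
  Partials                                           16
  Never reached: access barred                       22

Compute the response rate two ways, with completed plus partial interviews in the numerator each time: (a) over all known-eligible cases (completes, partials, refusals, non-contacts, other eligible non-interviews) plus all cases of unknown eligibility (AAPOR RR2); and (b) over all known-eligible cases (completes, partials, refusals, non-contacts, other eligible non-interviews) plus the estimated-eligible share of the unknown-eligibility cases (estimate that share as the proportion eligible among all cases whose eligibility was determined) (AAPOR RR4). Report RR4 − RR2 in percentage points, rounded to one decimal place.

Refused = 21 + 51 = 72
Non-contacts = 3 + 22 = 25
Undetermined eligibility = 15 + 7 = 22
Ineligible = 25 + 67 = 92
Num → 106 + 16 = 122
Denominator → 106 + 16 + 72 + 25 + 9 + 22 = 250
RR2 = 122 / 250 = 0.4880
Determined eligible → 106 + 16 + 72 + 25 + 9 = 228
e = 228 / (228 + 92) = 228 / 320 = 0.7125
Estimated eligible among unknowns → 0.7125 × 22 = 15.68
Denominator → 228 + 15.68 = 243.68
RR4 = 122 / 243.68 = 0.5007
Difference = 50.07 − 48.80 = 1.27 percentage points

1.3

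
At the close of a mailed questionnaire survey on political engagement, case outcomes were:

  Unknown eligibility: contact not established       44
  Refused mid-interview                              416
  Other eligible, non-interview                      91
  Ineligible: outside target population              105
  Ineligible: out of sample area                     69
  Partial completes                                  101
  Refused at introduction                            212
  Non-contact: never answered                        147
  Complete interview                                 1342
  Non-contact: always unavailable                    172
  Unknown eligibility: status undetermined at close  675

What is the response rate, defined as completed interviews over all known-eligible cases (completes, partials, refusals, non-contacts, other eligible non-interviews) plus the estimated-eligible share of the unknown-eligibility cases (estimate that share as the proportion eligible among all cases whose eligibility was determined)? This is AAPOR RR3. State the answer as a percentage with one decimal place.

42.6%

Refusal or break-off = 212 + 416 = 628
No contact after all attempts = 147 + 172 = 319
Unknown eligibility = 44 + 675 = 719
Screened out, ineligible = 105 + 69 = 174
Num: 1342
Eligible (known): 1342 + 101 + 628 + 319 + 91 = 2481
e = 2481 / (2481 + 174) = 2481 / 2655 = 0.9345
Estimated eligible among unknowns: 0.9345 × 719 = 671.91
Denominator: 2481 + 671.91 = 3152.91
RR3 = 1342 / 3152.91 = 0.4256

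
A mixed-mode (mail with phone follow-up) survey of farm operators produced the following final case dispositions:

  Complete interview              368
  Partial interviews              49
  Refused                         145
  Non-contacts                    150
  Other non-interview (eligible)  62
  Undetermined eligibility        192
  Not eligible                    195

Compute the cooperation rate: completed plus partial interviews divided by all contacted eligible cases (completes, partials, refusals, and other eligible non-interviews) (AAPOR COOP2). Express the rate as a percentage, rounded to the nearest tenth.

Num = 368 + 49 = 417
Denominator = 368 + 49 + 145 + 62 = 624
COOP2 = 417 / 624 = 0.6683

66.8%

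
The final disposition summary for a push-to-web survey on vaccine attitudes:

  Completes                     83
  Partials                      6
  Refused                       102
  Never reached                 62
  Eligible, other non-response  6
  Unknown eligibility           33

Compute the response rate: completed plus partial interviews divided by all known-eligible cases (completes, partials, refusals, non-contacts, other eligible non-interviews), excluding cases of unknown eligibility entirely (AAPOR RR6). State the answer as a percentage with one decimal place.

Top = 83 + 6 = 89
Denominator = 83 + 6 + 102 + 62 + 6 = 259
RR6 = 89 / 259 = 0.3436

34.4%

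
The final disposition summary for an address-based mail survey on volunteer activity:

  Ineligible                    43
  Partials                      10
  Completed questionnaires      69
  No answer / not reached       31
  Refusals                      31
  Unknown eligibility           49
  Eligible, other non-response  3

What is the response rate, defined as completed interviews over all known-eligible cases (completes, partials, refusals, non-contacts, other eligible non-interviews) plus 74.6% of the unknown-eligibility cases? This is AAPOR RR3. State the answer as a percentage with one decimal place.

Top → 69
Eligible (known) → 69 + 10 + 31 + 31 + 3 = 144
e × U → 0.7460 × 49 = 36.55
Denominator → 144 + 36.55 = 180.55
RR3 = 69 / 180.55 = 0.3822

38.2%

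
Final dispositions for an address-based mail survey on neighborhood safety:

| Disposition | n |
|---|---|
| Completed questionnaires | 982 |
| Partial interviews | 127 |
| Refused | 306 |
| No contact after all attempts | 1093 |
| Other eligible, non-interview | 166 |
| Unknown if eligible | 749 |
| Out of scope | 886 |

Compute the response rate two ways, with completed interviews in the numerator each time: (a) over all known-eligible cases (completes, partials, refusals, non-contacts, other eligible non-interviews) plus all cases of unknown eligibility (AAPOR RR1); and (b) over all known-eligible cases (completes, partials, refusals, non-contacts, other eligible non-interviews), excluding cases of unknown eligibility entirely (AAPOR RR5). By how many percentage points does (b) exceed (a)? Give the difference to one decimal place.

8.0

Num = 982
Base = 982 + 127 + 306 + 1093 + 166 + 749 = 3423
RR1 = 982 / 3423 = 0.2869
Base = 982 + 127 + 306 + 1093 + 166 = 2674
RR5 = 982 / 2674 = 0.3672
Difference = 36.72 − 28.69 = 8.03 percentage points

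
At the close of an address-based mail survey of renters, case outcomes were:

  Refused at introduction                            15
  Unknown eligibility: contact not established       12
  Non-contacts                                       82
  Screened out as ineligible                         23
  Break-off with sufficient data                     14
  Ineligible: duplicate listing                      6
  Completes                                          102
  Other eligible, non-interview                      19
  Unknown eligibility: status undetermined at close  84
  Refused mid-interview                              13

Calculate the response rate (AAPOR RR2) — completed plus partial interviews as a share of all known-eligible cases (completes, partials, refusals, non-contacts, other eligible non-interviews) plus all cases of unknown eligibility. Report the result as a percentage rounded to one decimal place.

34.0%

Refused = 15 + 13 = 28
Unknown eligibility = 12 + 84 = 96
Out of scope = 23 + 6 = 29
Top → 102 + 14 = 116
Denominator → 102 + 14 + 28 + 82 + 19 + 96 = 341
RR2 = 116 / 341 = 0.3402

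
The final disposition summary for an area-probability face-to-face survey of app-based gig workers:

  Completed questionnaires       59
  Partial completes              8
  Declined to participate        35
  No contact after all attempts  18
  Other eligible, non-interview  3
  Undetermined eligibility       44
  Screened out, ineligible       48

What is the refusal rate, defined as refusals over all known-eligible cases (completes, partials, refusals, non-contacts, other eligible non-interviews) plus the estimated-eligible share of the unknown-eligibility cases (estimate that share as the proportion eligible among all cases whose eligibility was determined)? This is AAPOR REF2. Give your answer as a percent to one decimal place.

22.6%

Num = 35
Determined eligible = 59 + 8 + 35 + 18 + 3 = 123
e = 123 / (123 + 48) = 123 / 171 = 0.7193
Estimated eligible among unknowns = 0.7193 × 44 = 31.65
Denom = 123 + 31.65 = 154.65
REF2 = 35 / 154.65 = 0.2263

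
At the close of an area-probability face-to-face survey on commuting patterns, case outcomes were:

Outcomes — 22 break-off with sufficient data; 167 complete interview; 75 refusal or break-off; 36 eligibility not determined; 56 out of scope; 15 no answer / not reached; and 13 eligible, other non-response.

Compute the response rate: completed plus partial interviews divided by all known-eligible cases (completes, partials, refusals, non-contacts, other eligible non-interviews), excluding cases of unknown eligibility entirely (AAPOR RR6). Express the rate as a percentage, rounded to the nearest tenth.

64.7%

Num = 167 + 22 = 189
Denominator = 167 + 22 + 75 + 15 + 13 = 292
RR6 = 189 / 292 = 0.6473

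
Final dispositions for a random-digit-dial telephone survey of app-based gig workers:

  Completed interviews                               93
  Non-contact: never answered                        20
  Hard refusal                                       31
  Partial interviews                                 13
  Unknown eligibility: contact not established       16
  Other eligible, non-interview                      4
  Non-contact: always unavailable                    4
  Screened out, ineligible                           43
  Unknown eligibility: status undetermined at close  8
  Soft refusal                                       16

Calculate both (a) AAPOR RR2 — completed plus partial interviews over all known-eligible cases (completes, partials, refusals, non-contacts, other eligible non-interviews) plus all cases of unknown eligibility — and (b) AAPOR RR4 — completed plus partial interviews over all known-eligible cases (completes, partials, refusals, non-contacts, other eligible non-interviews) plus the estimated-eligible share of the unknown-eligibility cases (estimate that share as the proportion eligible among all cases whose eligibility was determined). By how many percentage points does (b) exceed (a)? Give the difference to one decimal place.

Declined to participate = 31 + 16 = 47
No contact after all attempts = 20 + 4 = 24
Eligibility not determined = 16 + 8 = 24
Num → 93 + 13 = 106
Denominator → 93 + 13 + 47 + 24 + 4 + 24 = 205
RR2 = 106 / 205 = 0.5171
Known eligible → 93 + 13 + 47 + 24 + 4 = 181
e = 181 / (181 + 43) = 181 / 224 = 0.8080
Eligible share of unknowns → 0.8080 × 24 = 19.39
Denominator → 181 + 19.39 = 200.39
RR4 = 106 / 200.39 = 0.5290
Difference = 52.90 − 51.71 = 1.19 percentage points

1.2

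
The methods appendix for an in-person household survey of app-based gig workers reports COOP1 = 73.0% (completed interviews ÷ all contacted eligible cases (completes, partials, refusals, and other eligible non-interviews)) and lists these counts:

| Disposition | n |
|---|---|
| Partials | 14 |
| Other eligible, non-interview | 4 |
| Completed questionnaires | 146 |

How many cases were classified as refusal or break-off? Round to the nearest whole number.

COOP1 = 146 / D = 0.730
D = 146 / 0.730 = 200.0
Remaining denominator categories sum to 164
refusal or break-off = 200.0 − 164 ≈ 36

36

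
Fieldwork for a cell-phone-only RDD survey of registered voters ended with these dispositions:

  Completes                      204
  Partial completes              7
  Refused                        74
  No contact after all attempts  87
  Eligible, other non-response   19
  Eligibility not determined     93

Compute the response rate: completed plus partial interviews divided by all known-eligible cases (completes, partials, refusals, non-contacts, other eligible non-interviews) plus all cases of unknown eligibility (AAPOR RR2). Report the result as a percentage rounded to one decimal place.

Num: 204 + 7 = 211
Base: 204 + 7 + 74 + 87 + 19 + 93 = 484
RR2 = 211 / 484 = 0.4360

43.6%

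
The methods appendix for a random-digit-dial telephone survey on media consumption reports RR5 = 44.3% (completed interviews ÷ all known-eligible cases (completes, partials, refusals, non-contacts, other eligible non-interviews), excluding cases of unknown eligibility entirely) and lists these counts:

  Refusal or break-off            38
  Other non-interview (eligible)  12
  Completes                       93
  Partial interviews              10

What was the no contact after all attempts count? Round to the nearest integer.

57

RR5 = 93 / D = 0.443
D = 93 / 0.443 = 209.9
Other denominator terms total 153
no contact after all attempts = 209.9 − 153 ≈ 57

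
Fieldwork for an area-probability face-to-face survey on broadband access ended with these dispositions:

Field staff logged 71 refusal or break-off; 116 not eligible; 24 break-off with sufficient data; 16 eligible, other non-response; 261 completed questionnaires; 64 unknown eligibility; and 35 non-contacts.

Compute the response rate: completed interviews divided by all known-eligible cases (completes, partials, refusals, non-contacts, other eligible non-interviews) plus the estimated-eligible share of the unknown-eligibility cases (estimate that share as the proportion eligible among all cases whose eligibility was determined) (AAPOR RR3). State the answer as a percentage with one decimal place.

Num: 261
Eligible (known): 261 + 24 + 71 + 35 + 16 = 407
e = 407 / (407 + 116) = 407 / 523 = 0.7782
Eligible share of unknowns: 0.7782 × 64 = 49.80
Base: 407 + 49.80 = 456.80
RR3 = 261 / 456.80 = 0.5714

57.1%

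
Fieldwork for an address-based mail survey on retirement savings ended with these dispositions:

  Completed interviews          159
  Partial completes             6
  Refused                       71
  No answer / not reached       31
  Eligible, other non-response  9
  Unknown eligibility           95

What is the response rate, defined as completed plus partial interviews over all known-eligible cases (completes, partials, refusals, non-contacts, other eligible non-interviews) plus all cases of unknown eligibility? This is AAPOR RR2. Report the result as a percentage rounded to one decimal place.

Numerator = 159 + 6 = 165
Denominator = 159 + 6 + 71 + 31 + 9 + 95 = 371
RR2 = 165 / 371 = 0.4447

44.5%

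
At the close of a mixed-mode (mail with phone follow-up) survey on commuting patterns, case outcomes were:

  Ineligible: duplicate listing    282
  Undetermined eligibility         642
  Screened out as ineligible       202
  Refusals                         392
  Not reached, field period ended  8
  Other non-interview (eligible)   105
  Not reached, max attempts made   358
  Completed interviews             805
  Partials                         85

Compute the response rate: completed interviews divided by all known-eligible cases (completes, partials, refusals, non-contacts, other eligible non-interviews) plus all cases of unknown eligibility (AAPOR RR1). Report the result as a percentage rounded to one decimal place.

No answer / not reached = 8 + 358 = 366
Not eligible = 202 + 282 = 484
Top → 805
Base → 805 + 85 + 392 + 366 + 105 + 642 = 2395
RR1 = 805 / 2395 = 0.3361

33.6%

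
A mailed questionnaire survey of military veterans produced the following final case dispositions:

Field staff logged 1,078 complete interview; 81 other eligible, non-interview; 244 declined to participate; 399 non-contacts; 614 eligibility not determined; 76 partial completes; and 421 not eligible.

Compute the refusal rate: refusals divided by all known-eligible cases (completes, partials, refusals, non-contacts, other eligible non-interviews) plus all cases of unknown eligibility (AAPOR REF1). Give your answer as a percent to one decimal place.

9.8%

Numerator = 244
Denom = 1078 + 76 + 244 + 399 + 81 + 614 = 2492
REF1 = 244 / 2492 = 0.0979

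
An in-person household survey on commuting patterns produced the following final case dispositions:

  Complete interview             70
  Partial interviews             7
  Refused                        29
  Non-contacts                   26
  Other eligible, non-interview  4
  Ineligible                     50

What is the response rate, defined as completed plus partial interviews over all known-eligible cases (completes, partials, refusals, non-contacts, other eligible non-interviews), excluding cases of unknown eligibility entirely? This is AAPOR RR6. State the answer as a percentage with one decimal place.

Top: 70 + 7 = 77
Base: 70 + 7 + 29 + 26 + 4 = 136
RR6 = 77 / 136 = 0.5662

56.6%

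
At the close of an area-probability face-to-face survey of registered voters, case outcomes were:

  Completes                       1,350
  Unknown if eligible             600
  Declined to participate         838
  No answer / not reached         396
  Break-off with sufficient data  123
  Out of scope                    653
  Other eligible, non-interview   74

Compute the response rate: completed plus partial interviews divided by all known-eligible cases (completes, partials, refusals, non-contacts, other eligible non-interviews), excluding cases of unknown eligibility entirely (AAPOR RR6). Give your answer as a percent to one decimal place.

53.0%

Top → 1350 + 123 = 1473
Denominator → 1350 + 123 + 838 + 396 + 74 = 2781
RR6 = 1473 / 2781 = 0.5297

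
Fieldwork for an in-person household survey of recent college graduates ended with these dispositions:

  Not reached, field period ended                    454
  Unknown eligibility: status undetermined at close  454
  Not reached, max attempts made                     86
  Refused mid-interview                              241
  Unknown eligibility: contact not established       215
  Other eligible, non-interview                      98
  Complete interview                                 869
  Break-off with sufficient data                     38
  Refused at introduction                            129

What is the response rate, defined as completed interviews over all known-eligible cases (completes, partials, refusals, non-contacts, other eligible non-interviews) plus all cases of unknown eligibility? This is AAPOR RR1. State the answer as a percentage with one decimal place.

Declined to participate = 129 + 241 = 370
No contact after all attempts = 454 + 86 = 540
Undetermined eligibility = 215 + 454 = 669
Numerator → 869
Denominator → 869 + 38 + 370 + 540 + 98 + 669 = 2584
RR1 = 869 / 2584 = 0.3363

33.6%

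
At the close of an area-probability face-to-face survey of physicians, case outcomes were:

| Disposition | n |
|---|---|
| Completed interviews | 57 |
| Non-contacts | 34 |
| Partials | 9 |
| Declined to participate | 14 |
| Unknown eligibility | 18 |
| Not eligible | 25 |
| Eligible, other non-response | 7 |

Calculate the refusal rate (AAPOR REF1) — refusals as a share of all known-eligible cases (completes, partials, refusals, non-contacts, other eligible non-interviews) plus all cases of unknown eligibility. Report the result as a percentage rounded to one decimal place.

Numerator = 14
Base = 57 + 9 + 14 + 34 + 7 + 18 = 139
REF1 = 14 / 139 = 0.1007

10.1%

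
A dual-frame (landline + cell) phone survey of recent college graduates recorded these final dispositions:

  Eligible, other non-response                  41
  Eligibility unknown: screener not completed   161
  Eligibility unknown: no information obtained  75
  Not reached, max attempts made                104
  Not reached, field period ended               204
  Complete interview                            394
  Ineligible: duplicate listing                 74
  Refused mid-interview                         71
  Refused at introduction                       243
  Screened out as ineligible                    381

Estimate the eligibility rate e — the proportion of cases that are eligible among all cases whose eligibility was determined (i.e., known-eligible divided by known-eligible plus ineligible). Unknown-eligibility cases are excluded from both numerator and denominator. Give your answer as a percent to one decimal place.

69.9%

Declined to participate = 243 + 71 = 314
Non-contacts = 204 + 104 = 308
Unknown if eligible = 161 + 75 = 236
Screened out, ineligible = 381 + 74 = 455
Known eligible: 394 + 314 + 308 + 41 = 1057
e = 1057 / (1057 + 455) = 1057 / 1512 = 0.6991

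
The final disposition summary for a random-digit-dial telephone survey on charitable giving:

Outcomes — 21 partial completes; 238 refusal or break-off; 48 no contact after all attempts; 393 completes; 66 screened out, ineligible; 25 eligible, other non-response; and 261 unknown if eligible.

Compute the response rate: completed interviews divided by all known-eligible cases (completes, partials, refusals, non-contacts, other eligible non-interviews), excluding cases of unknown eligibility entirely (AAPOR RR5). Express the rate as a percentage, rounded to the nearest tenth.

Top: 393
Denom: 393 + 21 + 238 + 48 + 25 = 725
RR5 = 393 / 725 = 0.5421

54.2%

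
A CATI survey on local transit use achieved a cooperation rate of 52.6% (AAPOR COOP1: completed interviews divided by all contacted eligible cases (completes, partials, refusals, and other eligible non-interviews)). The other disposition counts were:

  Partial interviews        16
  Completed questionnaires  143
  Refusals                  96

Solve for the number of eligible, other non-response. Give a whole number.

17

COOP1 = 143 / D = 0.526
D = 143 / 0.526 = 271.9
Other denominator terms total 255
eligible, other non-response = 271.9 − 255 ≈ 17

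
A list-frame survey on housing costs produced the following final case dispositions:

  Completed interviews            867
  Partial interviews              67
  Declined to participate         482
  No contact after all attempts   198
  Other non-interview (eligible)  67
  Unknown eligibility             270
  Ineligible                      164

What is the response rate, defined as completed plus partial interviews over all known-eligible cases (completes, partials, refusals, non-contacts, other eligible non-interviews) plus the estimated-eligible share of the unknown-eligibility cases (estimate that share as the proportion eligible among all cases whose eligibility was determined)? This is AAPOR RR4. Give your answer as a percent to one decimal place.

Top: 867 + 67 = 934
Determined eligible: 867 + 67 + 482 + 198 + 67 = 1681
e = 1681 / (1681 + 164) = 1681 / 1845 = 0.9111
e × U: 0.9111 × 270 = 246.00
Denom: 1681 + 246.00 = 1927.00
RR4 = 934 / 1927.00 = 0.4847

48.5%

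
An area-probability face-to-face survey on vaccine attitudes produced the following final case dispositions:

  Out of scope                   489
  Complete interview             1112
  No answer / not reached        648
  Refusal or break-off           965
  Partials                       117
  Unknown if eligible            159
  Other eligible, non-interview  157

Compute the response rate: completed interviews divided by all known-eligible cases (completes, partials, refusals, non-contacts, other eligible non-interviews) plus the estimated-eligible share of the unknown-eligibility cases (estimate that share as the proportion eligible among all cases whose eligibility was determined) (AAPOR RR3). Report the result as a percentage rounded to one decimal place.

35.5%

Num = 1112
Eligible (known) = 1112 + 117 + 965 + 648 + 157 = 2999
e = 2999 / (2999 + 489) = 2999 / 3488 = 0.8598
e × U = 0.8598 × 159 = 136.71
Base = 2999 + 136.71 = 3135.71
RR3 = 1112 / 3135.71 = 0.3546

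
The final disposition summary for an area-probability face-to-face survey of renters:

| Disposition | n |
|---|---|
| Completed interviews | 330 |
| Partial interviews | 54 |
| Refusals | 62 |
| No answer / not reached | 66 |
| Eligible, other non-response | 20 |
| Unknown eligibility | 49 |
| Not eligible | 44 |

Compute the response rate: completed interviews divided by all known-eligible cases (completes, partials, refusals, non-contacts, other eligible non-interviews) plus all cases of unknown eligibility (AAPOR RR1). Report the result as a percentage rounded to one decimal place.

Num: 330
Denom: 330 + 54 + 62 + 66 + 20 + 49 = 581
RR1 = 330 / 581 = 0.5680

56.8%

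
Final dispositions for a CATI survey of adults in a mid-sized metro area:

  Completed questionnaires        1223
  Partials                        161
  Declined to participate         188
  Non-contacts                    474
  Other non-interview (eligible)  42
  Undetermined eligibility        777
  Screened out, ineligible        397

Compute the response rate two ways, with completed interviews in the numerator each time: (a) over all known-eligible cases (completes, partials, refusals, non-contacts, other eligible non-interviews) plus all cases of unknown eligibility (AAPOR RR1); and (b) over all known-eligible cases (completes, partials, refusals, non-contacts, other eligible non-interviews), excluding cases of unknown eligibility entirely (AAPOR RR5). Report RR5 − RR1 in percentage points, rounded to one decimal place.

Top = 1223
Denominator = 1223 + 161 + 188 + 474 + 42 + 777 = 2865
RR1 = 1223 / 2865 = 0.4269
Denominator = 1223 + 161 + 188 + 474 + 42 = 2088
RR5 = 1223 / 2088 = 0.5857
Difference = 58.57 − 42.69 = 15.88 percentage points

15.9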